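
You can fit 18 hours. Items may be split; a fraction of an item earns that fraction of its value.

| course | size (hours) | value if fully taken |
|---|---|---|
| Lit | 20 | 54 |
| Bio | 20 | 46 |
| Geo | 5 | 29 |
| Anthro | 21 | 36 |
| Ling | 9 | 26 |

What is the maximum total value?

65.8

Sort by value density: Geo 29/5≈5.8, Ling 26/9≈2.89, Lit 54/20≈2.7, Bio 46/20≈2.3, Anthro 36/21≈1.71.
Take all of Geo (5 hours, value 29) → 13 hours left.
All 9 hours of Ling fit (value 26) → 4 remain.
Only 4 hours remain; take 4/20 of Lit for value 54×4/20 = 10.8.
Total value = 65.8.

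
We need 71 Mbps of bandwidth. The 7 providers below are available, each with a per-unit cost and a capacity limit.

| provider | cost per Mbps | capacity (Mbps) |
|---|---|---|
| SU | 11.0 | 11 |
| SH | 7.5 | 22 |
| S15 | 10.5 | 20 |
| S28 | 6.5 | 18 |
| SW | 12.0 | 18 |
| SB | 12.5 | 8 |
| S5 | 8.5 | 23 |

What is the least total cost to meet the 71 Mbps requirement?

Fill from the cheapest provider first.
Take 18 from S28 at 6.5 — need 53 more.
SH at 7.5: take all 22 Mbps — 31 still needed.
S5 (8.5): use full 23 — 8 Mbps to go.
Take 8 from S15 at 10.5 to finish.
SU, SW, SB: unused.
Cost = 18×6.5 + 22×7.5 + 23×8.5 + 8×10.5 = 561.5.

561.5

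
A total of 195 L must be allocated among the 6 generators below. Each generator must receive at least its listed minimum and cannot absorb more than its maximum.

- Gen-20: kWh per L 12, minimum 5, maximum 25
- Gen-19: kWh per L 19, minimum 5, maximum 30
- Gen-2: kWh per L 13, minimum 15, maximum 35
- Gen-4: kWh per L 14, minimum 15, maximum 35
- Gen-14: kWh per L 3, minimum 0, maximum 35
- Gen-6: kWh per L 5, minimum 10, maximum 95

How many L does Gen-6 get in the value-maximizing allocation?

70

Meeting every minimum uses 5+5+15+15+0+10 = 50 L, leaving 145.
Rank by kWh per L: Gen-19 19 > Gen-4 14 > Gen-2 13 > Gen-20 12 > Gen-6 5 > Gen-14 3.
Gen-19 takes 25 more to reach its cap of 30 → 120 left.
Give Gen-4 20 more to hit its cap of 35 → 100 left.
Gen-2: +20 to 35 (cap) → 80 left.
Gen-20: +20 to 25 (cap) → 60 left.
Gen-6: +60 (room for 85) → 70. Pool exhausted.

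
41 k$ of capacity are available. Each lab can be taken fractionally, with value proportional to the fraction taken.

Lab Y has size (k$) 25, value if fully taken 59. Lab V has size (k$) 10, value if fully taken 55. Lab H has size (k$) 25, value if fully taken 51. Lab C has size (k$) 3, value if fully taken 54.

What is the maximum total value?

174.12

Best value per unit of size first: Lab C 54/3≈18, Lab V 55/10≈5.5, Lab Y 59/25≈2.36, Lab H 51/25≈2.04.
Lab C: take in full, 3 k$ for value 54 ; 38 left.
All 10 k$ of Lab V fit (value 55) ; 28 remain.
All 25 k$ of Lab Y fit (value 59) ; 3 remain.
3 k$ left: a 3/25 share of Lab H gives 51×3/25 = 6.12.
Total value = 174.12.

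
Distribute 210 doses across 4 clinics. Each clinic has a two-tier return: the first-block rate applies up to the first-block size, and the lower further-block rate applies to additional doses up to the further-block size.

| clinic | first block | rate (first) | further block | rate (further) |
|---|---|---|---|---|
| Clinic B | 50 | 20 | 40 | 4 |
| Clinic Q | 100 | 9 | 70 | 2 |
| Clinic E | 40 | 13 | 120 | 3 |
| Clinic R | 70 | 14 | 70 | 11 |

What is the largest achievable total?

3050

Order all 8 blocks by rate: Clinic B/first 20 > Clinic R/first 14 > Clinic E/first 13 > Clinic R/second 11 > Clinic Q/first 9 > Clinic B/second 4 > Clinic E/second 3 > Clinic Q/second 2.
Fill Clinic B first block (50 at 20) → 160 left.
Clinic R/first (14): +70 → 90 left.
Clinic E/first (13): +40 → 50 left.
Clinic R second at 11: only 50 left, fill 50.
Total = 20×50 + 14×70 + 13×40 + 11×50 = 3050.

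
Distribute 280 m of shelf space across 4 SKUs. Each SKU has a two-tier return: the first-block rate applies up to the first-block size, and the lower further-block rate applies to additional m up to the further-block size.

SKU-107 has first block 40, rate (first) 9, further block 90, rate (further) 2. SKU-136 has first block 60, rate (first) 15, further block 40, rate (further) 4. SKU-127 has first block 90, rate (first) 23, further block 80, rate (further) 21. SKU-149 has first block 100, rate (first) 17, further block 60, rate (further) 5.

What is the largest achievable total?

5600

Treat each block as its own option and order by rate: SKU-127/tier1 23 > SKU-127/tier2 21 > SKU-149/tier1 17 > SKU-136/tier1 15 > SKU-107/tier1 9 > SKU-149/tier2 5 > SKU-136/tier2 4 > SKU-107/tier2 2.
SKU-127 tier1 at 23: fill all 90 ; 190 left.
Fill SKU-127 tier2 block (80 at 21) ; 110 left.
SKU-149/tier1 (17): +100 ; 10 left.
10 remain; put them into SKU-136 tier1 at 15.
Total = 23×90 + 21×80 + 17×100 + 15×10 = 5600.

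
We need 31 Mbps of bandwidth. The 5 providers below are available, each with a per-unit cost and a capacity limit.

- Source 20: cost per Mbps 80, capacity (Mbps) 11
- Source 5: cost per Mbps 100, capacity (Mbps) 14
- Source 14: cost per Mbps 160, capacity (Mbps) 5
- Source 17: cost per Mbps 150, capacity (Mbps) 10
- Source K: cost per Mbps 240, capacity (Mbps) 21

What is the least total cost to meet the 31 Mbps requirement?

Fill from the cheapest provider first.
Source 20 at 80: take all 11 Mbps → 20 still needed.
Source 5 (100): use full 14 → 6 Mbps to go.
Take 6 from Source 17 at 150 to finish.
Source 14, Source K: unused.
Cost = 11×80 + 14×100 + 6×150 = 3180.

3180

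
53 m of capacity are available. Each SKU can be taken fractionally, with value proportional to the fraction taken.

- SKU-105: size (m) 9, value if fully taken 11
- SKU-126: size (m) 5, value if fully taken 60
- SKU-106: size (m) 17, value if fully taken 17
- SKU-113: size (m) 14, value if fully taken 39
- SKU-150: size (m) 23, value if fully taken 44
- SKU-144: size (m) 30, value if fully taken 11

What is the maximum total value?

Sort by value density: SKU-126 60/5≈12, SKU-113 39/14≈2.79, SKU-150 44/23≈1.91, SKU-105 11/9≈1.22, SKU-106 17/17≈1, SKU-144 11/30≈0.367.
All 5 m of SKU-126 fit (value 60) → 48 remain.
SKU-113: take in full, 14 m for value 39 → 34 left.
Take all of SKU-150 (23 m, value 44) → 11 m left.
SKU-105: take in full, 9 m for value 11 → 2 left.
2 m left: a 2/17 share of SKU-106 gives 17×2/17 = 2.
Total value = 156.

156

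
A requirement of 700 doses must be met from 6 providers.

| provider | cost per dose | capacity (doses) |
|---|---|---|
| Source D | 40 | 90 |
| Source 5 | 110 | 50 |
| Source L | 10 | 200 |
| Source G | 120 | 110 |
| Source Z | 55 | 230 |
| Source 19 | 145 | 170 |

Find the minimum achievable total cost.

39850

Fill from the cheapest provider first.
Take 200 from Source L at 10 — need 500 more.
Source D at 40: take all 90 doses — 410 still needed.
Source Z at 55: take all 230 doses — 180 still needed.
Source 5 (110): use full 50 — 130 doses to go.
Take 110 from Source G at 120 — need 20 more.
Source 19 (145): take the remaining 20 — done.
Cost = 200×10 + 90×40 + 230×55 + 50×110 + 110×120 + 20×145 = 39850.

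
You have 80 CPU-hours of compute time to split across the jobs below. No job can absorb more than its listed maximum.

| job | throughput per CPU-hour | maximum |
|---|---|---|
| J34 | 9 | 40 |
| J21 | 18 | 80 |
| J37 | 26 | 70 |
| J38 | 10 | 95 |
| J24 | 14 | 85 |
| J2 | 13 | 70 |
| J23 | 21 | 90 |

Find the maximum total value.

2030

Highest throughput per CPU-hour first: J37 26 > J23 21 > J21 18 > J24 14 > J2 13 > J38 10 > J34 9.
Give J37 70 to hit its cap of 70 ; 10 left.
J23 has room for 90 but only 10 remain, so it gets 10.
Total = 26×70 + 21×10 = 2030.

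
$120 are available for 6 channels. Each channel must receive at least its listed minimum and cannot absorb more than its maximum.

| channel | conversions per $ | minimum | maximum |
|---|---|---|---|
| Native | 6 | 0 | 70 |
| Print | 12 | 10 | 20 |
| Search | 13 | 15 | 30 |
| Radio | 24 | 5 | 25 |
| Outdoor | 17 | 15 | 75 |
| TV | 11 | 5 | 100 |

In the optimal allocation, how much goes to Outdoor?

Meeting every minimum uses 0+10+15+5+15+5 = 50 $, leaving 70.
Rank by conversions per $: Radio 24 > Outdoor 17 > Search 13 > Print 12 > TV 11 > Native 6.
Radio: +20 to 25 (cap) ; 50 left.
Outdoor: +50 (room for 60) → 65. Pool exhausted.

65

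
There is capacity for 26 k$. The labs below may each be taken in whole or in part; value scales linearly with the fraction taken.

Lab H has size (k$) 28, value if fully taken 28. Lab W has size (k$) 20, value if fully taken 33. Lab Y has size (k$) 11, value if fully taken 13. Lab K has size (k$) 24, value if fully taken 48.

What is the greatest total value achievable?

51.3

Sort by value density: Lab K 48/24≈2, Lab W 33/20≈1.65, Lab Y 13/11≈1.18, Lab H 28/28≈1.
All 24 k$ of Lab K fit (value 48) → 2 remain.
Only 2 k$ remain; take 2/20 of Lab W for value 33×2/20 = 3.3.
Total value = 51.3.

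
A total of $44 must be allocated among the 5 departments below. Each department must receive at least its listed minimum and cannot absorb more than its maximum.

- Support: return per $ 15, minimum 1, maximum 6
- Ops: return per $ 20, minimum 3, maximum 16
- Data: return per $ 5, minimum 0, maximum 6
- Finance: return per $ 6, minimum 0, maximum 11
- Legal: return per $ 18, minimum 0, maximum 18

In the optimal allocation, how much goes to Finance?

Meeting every minimum uses 1+3+0+0+0 = 4 $, leaving 40.
Rank by return per $: Ops 20 > Legal 18 > Support 15 > Finance 6 > Data 5.
Give Ops 13 more to hit its cap of 16 → 27 left.
Legal: +18 to 18 (cap) → 9 left.
Support takes 5 more to reach its cap of 6 → 4 left.
Finance has room for 11 more but only 4 remain, so it gets 4.

4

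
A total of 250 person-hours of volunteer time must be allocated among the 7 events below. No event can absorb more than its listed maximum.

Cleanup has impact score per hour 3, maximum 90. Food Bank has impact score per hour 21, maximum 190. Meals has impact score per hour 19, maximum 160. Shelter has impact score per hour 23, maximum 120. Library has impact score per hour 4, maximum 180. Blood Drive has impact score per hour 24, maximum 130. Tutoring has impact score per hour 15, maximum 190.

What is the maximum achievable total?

Rank by impact score per hour: Blood Drive 24 > Shelter 23 > Food Bank 21 > Meals 19 > Tutoring 15 > Library 4 > Cleanup 3.
Blood Drive takes 130 to reach its cap of 130 → 120 left.
Shelter: +120 to 120 (cap) → 0 left.
Total = 23×120 + 24×130 = 5880.

5880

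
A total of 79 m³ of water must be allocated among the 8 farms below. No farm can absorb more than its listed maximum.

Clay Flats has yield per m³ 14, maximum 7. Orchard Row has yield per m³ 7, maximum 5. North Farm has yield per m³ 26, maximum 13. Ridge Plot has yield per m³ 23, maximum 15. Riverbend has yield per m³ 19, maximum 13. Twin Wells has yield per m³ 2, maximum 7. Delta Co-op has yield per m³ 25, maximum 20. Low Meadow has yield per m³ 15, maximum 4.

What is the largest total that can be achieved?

1627

Rank by yield per m³: North Farm 26 > Delta Co-op 25 > Ridge Plot 23 > Riverbend 19 > Low Meadow 15 > Clay Flats 14 > Orchard Row 7 > Twin Wells 2.
North Farm: +13 to 13 (cap) → 66 left.
Delta Co-op: +20 to 20 (cap) → 46 left.
Give Ridge Plot 15 to hit its cap of 15 → 31 left.
Give Riverbend 13 to hit its cap of 13 → 18 left.
Give Low Meadow 4 to hit its cap of 4 → 14 left.
Give Clay Flats 7 to hit its cap of 7 → 7 left.
Orchard Row takes 5 to reach its cap of 5 → 2 left.
Only 2 left; Twin Wells takes them to reach 2.
Total = 14×7 + 7×5 + 26×13 + 23×15 + 19×13 + 2×2 + 25×20 + 15×4 = 1627.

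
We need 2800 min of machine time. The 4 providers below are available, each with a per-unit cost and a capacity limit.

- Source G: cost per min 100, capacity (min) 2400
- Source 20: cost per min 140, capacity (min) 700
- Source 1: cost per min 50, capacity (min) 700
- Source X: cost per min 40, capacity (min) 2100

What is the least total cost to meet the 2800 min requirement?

119000

Cheapest first:
Source X at 40: take all 2100 min — 700 still needed.
Source 1 at 50: take all 700 min — 0 still needed.
Source G, Source 20: unused.
Cost = 2100×40 + 700×50 = 119000.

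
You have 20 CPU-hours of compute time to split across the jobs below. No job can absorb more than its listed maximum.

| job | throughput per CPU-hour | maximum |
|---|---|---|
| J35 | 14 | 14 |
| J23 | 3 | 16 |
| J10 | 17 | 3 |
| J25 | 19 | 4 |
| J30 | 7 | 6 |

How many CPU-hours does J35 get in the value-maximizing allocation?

13

Order the jobs by throughput per CPU-hour: J25 19 > J10 17 > J35 14 > J30 7 > J23 3.
Give J25 4 to hit its cap of 4 → 16 left.
J10 takes 3 to reach its cap of 3 → 13 left.
J35 has room for 14 but only 13 remain, so it gets 13.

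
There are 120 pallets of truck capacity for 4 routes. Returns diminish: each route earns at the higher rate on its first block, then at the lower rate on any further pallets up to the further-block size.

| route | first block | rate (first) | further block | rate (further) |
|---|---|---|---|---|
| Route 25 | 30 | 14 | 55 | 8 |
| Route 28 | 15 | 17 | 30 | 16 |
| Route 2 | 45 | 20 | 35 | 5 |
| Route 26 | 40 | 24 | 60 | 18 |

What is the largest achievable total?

Order all 8 blocks by rate: Route 26/T1 24 > Route 2/T1 20 > Route 26/T2 18 > Route 28/T1 17 > Route 28/T2 16 > Route 25/T1 14 > Route 25/T2 8 > Route 2/T2 5.
Fill Route 26 T1 block (40 at 24) ; 80 left.
Route 2/T1 (20): +45 ; 35 left.
35 remain; put them into Route 26 T2 at 18.
Total = 24×40 + 20×45 + 18×35 = 2490.

2490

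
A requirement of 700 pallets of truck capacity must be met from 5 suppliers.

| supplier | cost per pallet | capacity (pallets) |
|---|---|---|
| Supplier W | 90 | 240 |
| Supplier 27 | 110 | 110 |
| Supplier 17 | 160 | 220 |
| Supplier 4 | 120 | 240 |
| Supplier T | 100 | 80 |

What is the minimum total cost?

Use suppliers in increasing cost order.
Supplier W at 90: take all 240 pallets — 460 still needed.
Supplier T at 100: take all 80 pallets — 380 still needed.
Supplier 27 (110): use full 110 — 270 pallets to go.
Supplier 4 at 120: take all 240 pallets — 30 still needed.
Take 30 from Supplier 17 at 160 to finish.
Cost = 240×90 + 80×100 + 110×110 + 240×120 + 30×160 = 75300.

75300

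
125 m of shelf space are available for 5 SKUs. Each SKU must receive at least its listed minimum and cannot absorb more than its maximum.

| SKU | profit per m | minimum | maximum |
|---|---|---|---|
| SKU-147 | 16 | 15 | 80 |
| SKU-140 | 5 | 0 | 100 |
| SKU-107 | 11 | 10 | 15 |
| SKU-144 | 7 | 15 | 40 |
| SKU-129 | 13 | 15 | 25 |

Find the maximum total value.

1755

Meeting every minimum uses 15+0+10+15+15 = 55 m, leaving 70.
Rank by profit per m: SKU-147 16 > SKU-129 13 > SKU-107 11 > SKU-144 7 > SKU-140 5.
Give SKU-147 65 more to hit its cap of 80 ; 5 left.
Only 5 left; SKU-129 takes them to reach 20.
Total = 16×80 + 11×10 + 7×15 + 13×20 = 1755.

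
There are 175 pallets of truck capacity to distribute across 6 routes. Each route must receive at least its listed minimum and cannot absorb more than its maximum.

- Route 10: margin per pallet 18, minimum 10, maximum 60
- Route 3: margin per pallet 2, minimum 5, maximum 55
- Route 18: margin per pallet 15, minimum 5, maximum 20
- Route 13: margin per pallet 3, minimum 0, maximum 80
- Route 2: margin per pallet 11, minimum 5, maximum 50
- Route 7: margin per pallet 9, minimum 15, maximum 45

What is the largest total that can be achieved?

2300

Meeting every minimum uses 10+5+5+0+5+15 = 40 pallets, leaving 135.
Order the routes by margin per pallet: Route 10 18 > Route 18 15 > Route 2 11 > Route 7 9 > Route 13 3 > Route 3 2.
Give Route 10 50 more to hit its cap of 60 ; 85 left.
Route 18 takes 15 more to reach its cap of 20 ; 70 left.
Route 2: +45 to 50 (cap) ; 25 left.
Route 7 has room for 30 more but only 25 remain, so it gets 40.
Total = 18×60 + 2×5 + 15×20 + 11×50 + 9×40 = 2300.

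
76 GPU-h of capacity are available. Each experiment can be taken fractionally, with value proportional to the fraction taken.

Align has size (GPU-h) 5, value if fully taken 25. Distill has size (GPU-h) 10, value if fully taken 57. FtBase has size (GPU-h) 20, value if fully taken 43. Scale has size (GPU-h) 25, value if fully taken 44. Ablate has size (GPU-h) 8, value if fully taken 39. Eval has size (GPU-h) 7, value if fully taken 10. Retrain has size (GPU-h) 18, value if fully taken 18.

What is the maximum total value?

Sort by value density: Distill 57/10≈5.7, Align 25/5≈5, Ablate 39/8≈4.88, FtBase 43/20≈2.15, Scale 44/25≈1.76, Eval 10/7≈1.43, Retrain 18/18≈1.
Distill: take in full, 10 GPU-h for value 57 — 66 left.
Align: take in full, 5 GPU-h for value 25 — 61 left.
Ablate: take in full, 8 GPU-h for value 39 — 53 left.
All 20 GPU-h of FtBase fit (value 43) — 33 remain.
All 25 GPU-h of Scale fit (value 44) — 8 remain.
Take all of Eval (7 GPU-h, value 10) — 1 GPU-h left.
Only 1 GPU-h remain; take 1/18 of Retrain for value 18×1/18 = 1.
Total value = 219.

219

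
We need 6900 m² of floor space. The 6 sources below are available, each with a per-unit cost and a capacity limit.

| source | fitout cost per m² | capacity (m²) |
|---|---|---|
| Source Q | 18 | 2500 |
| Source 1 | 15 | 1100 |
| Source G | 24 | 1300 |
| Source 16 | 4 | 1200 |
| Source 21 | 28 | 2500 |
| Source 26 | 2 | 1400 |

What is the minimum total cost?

85900

Use sources in increasing cost order.
Take 1400 from Source 26 at 2 — need 5500 more.
Take 1200 from Source 16 at 4 — need 4300 more.
Source 1 (15): use full 1100 — 3200 m² to go.
Take 2500 from Source Q at 18 — need 700 more.
Source G (24): take the remaining 700 — done.
Source 21: unused.
Cost = 1400×2 + 1200×4 + 1100×15 + 2500×18 + 700×24 = 85900.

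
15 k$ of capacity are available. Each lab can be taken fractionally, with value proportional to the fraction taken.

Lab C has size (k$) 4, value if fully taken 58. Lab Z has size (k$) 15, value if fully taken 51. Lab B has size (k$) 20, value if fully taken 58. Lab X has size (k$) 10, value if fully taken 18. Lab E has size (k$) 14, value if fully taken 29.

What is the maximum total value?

95.4

Best value per unit of size first: Lab C 58/4≈14.5, Lab Z 51/15≈3.4, Lab B 58/20≈2.9, Lab E 29/14≈2.07, Lab X 18/10≈1.8.
All 4 k$ of Lab C fit (value 58) — 11 remain.
Only 11 k$ remain; take 11/15 of Lab Z for value 51×11/15 = 37.4.
Total value = 95.4.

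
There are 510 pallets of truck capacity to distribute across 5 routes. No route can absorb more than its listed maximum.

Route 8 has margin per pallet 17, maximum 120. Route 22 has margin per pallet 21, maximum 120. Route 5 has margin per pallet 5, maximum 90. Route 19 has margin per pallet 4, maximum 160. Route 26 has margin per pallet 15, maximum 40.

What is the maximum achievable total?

6170

Highest margin per pallet first: Route 22 21 > Route 8 17 > Route 26 15 > Route 5 5 > Route 19 4.
Route 22: +120 to 120 (cap) ; 390 left.
Give Route 8 120 to hit its cap of 120 ; 270 left.
Route 26 takes 40 to reach its cap of 40 ; 230 left.
Route 5 takes 90 to reach its cap of 90 ; 140 left.
Route 19: +140 (room for 160) → 140. Pool exhausted.
Total = 17×120 + 21×120 + 5×90 + 4×140 + 15×40 = 6170.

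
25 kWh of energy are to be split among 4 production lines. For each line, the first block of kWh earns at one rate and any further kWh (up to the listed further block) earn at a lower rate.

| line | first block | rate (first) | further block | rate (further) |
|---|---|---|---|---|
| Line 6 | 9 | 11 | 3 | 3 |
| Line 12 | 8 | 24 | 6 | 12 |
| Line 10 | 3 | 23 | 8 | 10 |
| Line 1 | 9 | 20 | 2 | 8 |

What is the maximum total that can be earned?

Treat each block as its own option and order by rate: Line 12/first 24 > Line 10/first 23 > Line 1/first 20 > Line 12/second 12 > Line 6/first 11 > Line 10/second 10 > Line 1/second 8 > Line 6/second 3.
Line 12 first at 24: fill all 8 — 17 left.
Fill Line 10 first block (3 at 23) — 14 left.
Line 1 first at 20: fill all 9 — 5 left.
Line 12 second at 12: only 5 left, fill 5.
Total = 24×8 + 23×3 + 20×9 + 12×5 = 501.

501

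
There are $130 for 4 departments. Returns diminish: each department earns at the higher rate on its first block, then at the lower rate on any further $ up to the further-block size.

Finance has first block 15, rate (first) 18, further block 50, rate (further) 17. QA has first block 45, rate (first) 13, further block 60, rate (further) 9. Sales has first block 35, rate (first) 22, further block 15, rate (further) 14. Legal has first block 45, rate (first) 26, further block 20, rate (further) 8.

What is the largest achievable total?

2805

Order all 8 blocks by rate: Legal/first 26 > Sales/first 22 > Finance/first 18 > Finance/second 17 > Sales/second 14 > QA/first 13 > QA/second 9 > Legal/second 8.
Legal/first (26): +45 ; 85 left.
Fill Sales first block (35 at 22) ; 50 left.
Fill Finance first block (15 at 18) ; 35 left.
Finance/second: +35 of 50 at 17; pool empty.
Total = 26×45 + 22×35 + 18×15 + 17×35 = 2805.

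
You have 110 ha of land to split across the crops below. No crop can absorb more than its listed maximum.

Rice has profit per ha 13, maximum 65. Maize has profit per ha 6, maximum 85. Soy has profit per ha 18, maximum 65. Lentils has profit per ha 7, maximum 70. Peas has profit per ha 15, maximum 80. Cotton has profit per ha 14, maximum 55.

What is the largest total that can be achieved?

1845

Rank by profit per ha: Soy 18 > Peas 15 > Cotton 14 > Rice 13 > Lentils 7 > Maize 6.
Give Soy 65 to hit its cap of 65 ; 45 left.
Only 45 left; Peas takes them to reach 45.
Total = 18×65 + 15×45 = 1845.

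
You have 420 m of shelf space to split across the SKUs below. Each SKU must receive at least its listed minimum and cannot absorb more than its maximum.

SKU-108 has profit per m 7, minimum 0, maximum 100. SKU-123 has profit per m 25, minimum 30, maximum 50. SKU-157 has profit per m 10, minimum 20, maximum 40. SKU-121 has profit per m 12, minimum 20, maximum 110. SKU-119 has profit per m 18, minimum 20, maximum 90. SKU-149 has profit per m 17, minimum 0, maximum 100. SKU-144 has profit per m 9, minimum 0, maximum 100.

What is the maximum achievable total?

6560

Meeting every minimum uses 0+30+20+20+20+0+0 = 90 m, leaving 330.
Rank by profit per m: SKU-123 25 > SKU-119 18 > SKU-149 17 > SKU-121 12 > SKU-157 10 > SKU-144 9 > SKU-108 7.
SKU-123 takes 20 more to reach its cap of 50 — 310 left.
SKU-119: +70 to 90 (cap) — 240 left.
Give SKU-149 100 more to hit its cap of 100 — 140 left.
Give SKU-121 90 more to hit its cap of 110 — 50 left.
SKU-157: +20 to 40 (cap) — 30 left.
Only 30 left; SKU-144 takes them to reach 30.
Total = 25×50 + 10×40 + 12×110 + 18×90 + 17×100 + 9×30 = 6560.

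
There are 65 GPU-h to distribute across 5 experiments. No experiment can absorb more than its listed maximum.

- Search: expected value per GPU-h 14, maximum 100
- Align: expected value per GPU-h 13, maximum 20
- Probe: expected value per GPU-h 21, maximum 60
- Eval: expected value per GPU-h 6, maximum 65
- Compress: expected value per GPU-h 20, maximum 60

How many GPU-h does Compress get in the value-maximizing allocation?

5

Order the experiments by expected value per GPU-h: Probe 21 > Compress 20 > Search 14 > Align 13 > Eval 6.
Probe takes 60 to reach its cap of 60 — 5 left.
Only 5 left; Compress takes them to reach 5.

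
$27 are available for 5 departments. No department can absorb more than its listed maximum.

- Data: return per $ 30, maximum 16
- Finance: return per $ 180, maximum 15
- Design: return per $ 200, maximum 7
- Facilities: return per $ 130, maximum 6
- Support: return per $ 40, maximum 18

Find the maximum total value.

4750

Order the departments by return per $: Design 200 > Finance 180 > Facilities 130 > Support 40 > Data 30.
Design: +7 to 7 (cap) — 20 left.
Give Finance 15 to hit its cap of 15 — 5 left.
Only 5 left; Facilities takes them to reach 5.
Total = 180×15 + 200×7 + 130×5 = 4750.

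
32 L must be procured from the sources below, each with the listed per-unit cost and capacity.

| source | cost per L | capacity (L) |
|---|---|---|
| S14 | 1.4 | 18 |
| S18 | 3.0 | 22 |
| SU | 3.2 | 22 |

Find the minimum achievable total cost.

Cheapest first:
Take 18 from S14 at 1.4 ; need 14 more.
S18 at 3.0: take 14 of its 22 ; requirement met.
SU: unused.
Cost = 18×1.4 + 14×3.0 = 67.2.

67.2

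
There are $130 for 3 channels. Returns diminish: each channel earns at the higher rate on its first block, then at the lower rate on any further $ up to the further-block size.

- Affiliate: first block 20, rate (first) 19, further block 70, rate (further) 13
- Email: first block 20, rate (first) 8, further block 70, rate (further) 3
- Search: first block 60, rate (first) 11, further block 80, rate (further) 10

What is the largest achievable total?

Rank every tier by rate: Affiliate/first 19 > Affiliate/second 13 > Search/first 11 > Search/second 10 > Email/first 8 > Email/second 3.
Affiliate/first (19): +20 ; 110 left.
Affiliate second at 13: fill all 70 ; 40 left.
40 remain; put them into Search first at 11.
Total = 19×20 + 13×70 + 11×40 = 1730.

1730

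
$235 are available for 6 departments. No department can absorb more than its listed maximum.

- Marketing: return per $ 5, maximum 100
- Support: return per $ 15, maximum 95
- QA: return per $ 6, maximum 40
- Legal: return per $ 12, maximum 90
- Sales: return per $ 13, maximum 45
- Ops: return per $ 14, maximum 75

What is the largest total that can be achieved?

3300

Order the departments by return per $: Support 15 > Ops 14 > Sales 13 > Legal 12 > QA 6 > Marketing 5.
Support takes 95 to reach its cap of 95 → 140 left.
Give Ops 75 to hit its cap of 75 → 65 left.
Sales: +45 to 45 (cap) → 20 left.
Only 20 left; Legal takes them to reach 20.
Total = 15×95 + 12×20 + 13×45 + 14×75 = 3300.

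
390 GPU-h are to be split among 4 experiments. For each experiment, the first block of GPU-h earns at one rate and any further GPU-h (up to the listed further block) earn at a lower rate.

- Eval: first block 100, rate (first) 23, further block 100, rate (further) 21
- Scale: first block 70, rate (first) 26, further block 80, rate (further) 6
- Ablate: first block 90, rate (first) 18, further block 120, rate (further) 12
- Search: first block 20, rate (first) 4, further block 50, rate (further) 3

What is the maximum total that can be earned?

8200

Order all 8 blocks by rate: Scale/T1 26 > Eval/T1 23 > Eval/T2 21 > Ablate/T1 18 > Ablate/T2 12 > Scale/T2 6 > Search/T1 4 > Search/T2 3.
Fill Scale T1 block (70 at 26) — 320 left.
Eval/T1 (23): +100 — 220 left.
Fill Eval T2 block (100 at 21) — 120 left.
Fill Ablate T1 block (90 at 18) — 30 left.
Ablate T2 at 12: only 30 left, fill 30.
Total = 26×70 + 23×100 + 21×100 + 18×90 + 12×30 = 8200.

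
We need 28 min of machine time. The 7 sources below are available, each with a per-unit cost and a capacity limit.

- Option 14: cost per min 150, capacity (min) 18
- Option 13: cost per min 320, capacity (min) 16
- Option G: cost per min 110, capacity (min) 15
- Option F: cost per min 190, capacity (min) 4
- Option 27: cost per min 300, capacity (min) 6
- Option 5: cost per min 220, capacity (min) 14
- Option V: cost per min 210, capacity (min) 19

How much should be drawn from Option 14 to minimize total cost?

13

Use sources in increasing cost order.
Option G (110): use full 15 — 13 min to go.
Option 14 (150): take the remaining 13 — done.
Option F, Option V, Option 5, Option 27, Option 13: unused.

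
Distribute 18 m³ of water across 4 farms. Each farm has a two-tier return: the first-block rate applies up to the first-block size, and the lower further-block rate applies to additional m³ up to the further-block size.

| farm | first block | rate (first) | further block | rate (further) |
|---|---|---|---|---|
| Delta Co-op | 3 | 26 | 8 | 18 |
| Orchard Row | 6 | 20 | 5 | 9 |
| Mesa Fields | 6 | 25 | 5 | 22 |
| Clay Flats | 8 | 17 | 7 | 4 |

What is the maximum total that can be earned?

Rank every tier by rate: Delta Co-op/T1 26 > Mesa Fields/T1 25 > Mesa Fields/T2 22 > Orchard Row/T1 20 > Delta Co-op/T2 18 > Clay Flats/T1 17 > Orchard Row/T2 9 > Clay Flats/T2 4.
Fill Delta Co-op T1 block (3 at 26) → 15 left.
Fill Mesa Fields T1 block (6 at 25) → 9 left.
Mesa Fields T2 at 22: fill all 5 → 4 left.
Orchard Row/T1: +4 of 6 at 20; pool empty.
Total = 26×3 + 25×6 + 22×5 + 20×4 = 418.

418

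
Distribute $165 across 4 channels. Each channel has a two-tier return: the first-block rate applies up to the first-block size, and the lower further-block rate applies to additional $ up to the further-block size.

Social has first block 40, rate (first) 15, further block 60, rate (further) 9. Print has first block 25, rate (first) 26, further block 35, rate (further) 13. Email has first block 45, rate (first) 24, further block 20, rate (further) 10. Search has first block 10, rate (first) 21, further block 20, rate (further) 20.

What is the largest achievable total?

3265

Order all 8 blocks by rate: Print/tier1 26 > Email/tier1 24 > Search/tier1 21 > Search/tier2 20 > Social/tier1 15 > Print/tier2 13 > Email/tier2 10 > Social/tier2 9.
Fill Print tier1 block (25 at 26) — 140 left.
Email/tier1 (24): +45 — 95 left.
Fill Search tier1 block (10 at 21) — 85 left.
Search tier2 at 20: fill all 20 — 65 left.
Social tier1 at 15: fill all 40 — 25 left.
Print tier2 at 13: only 25 left, fill 25.
Total = 26×25 + 24×45 + 21×10 + 20×20 + 15×40 + 13×25 = 3265.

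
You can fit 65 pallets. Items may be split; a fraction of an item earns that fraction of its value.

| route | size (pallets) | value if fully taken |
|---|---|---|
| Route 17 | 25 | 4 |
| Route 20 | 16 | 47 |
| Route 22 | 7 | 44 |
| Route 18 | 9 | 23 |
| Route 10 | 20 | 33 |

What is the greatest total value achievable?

149.08

Sort by value density: Route 22 44/7≈6.29, Route 20 47/16≈2.94, Route 18 23/9≈2.56, Route 10 33/20≈1.65, Route 17 4/25≈0.16.
Route 22: take in full, 7 pallets for value 44 → 58 left.
All 16 pallets of Route 20 fit (value 47) → 42 remain.
Route 18: take in full, 9 pallets for value 23 → 33 left.
Route 10: take in full, 20 pallets for value 33 → 13 left.
13 pallets left: a 13/25 share of Route 17 gives 4×13/25 = 2.08.
Total value = 149.08.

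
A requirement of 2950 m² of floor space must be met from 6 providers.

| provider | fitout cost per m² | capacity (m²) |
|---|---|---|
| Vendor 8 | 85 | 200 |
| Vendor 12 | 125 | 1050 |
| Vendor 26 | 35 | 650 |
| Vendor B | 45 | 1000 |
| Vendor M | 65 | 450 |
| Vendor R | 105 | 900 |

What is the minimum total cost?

182250

Fill from the cheapest provider first.
Vendor 26 at 35: take all 650 m² ; 2300 still needed.
Take 1000 from Vendor B at 45 ; need 1300 more.
Take 450 from Vendor M at 65 ; need 850 more.
Vendor 8 (85): use full 200 ; 650 m² to go.
Vendor R at 105: take 650 of its 900 ; requirement met.
Vendor 12: unused.
Cost = 650×35 + 1000×45 + 450×65 + 200×85 + 650×105 = 182250.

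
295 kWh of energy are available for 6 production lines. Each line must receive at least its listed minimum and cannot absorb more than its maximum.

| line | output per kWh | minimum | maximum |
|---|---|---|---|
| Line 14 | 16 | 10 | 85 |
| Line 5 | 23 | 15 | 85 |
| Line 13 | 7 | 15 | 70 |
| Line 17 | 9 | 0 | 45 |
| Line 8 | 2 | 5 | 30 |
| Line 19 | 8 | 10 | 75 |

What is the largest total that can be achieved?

Meeting every minimum uses 10+15+15+0+5+10 = 55 kWh, leaving 240.
Highest output per kWh first: Line 5 23 > Line 14 16 > Line 17 9 > Line 19 8 > Line 13 7 > Line 8 2.
Give Line 5 70 more to hit its cap of 85 — 170 left.
Line 14 takes 75 more to reach its cap of 85 — 95 left.
Line 17 takes 45 more to reach its cap of 45 — 50 left.
Line 19: +50 (room for 65) → 60. Pool exhausted.
Total = 16×85 + 23×85 + 7×15 + 9×45 + 2×5 + 8×60 = 4315.

4315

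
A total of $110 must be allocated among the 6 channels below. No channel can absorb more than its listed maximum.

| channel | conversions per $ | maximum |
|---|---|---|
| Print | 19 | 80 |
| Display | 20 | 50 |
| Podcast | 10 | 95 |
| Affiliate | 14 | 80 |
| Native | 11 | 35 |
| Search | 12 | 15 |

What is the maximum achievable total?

Rank by conversions per $: Display 20 > Print 19 > Affiliate 14 > Search 12 > Native 11 > Podcast 10.
Display: +50 to 50 (cap) — 60 left.
Print: +60 (room for 80) → 60. Pool exhausted.
Total = 19×60 + 20×50 = 2140.

2140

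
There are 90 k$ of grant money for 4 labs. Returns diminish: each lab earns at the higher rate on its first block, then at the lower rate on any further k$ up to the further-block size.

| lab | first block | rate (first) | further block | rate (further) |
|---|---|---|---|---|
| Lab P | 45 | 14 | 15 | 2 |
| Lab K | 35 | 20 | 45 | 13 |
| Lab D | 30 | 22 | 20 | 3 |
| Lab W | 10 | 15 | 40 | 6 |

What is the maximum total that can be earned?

Order all 8 blocks by rate: Lab D/tier1 22 > Lab K/tier1 20 > Lab W/tier1 15 > Lab P/tier1 14 > Lab K/tier2 13 > Lab W/tier2 6 > Lab D/tier2 3 > Lab P/tier2 2.
Lab D/tier1 (22): +30 — 60 left.
Fill Lab K tier1 block (35 at 20) — 25 left.
Fill Lab W tier1 block (10 at 15) — 15 left.
Lab P tier1 at 14: only 15 left, fill 15.
Total = 22×30 + 20×35 + 15×10 + 14×15 = 1720.

1720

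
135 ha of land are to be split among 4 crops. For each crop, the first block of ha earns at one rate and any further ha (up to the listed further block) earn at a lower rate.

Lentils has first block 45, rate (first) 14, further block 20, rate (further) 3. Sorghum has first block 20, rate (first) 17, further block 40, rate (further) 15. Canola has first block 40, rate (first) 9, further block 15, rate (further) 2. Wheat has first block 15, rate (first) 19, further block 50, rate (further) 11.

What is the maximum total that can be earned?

2020

Rank every tier by rate: Wheat/first 19 > Sorghum/first 17 > Sorghum/second 15 > Lentils/first 14 > Wheat/second 11 > Canola/first 9 > Lentils/second 3 > Canola/second 2.
Wheat/first (19): +15 ; 120 left.
Sorghum/first (17): +20 ; 100 left.
Sorghum second at 15: fill all 40 ; 60 left.
Lentils first at 14: fill all 45 ; 15 left.
15 remain; put them into Wheat second at 11.
Total = 19×15 + 17×20 + 15×40 + 14×45 + 11×15 = 2020.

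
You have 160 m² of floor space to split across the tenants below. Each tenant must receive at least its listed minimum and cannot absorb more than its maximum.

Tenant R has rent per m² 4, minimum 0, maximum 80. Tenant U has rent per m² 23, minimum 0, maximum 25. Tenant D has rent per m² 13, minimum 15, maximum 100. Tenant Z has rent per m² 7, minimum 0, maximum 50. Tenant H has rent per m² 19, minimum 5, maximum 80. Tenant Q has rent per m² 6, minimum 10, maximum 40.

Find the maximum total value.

2740

Meeting every minimum uses 0+0+15+0+5+10 = 30 m², leaving 130.
Rank by rent per m²: Tenant U 23 > Tenant H 19 > Tenant D 13 > Tenant Z 7 > Tenant Q 6 > Tenant R 4.
Tenant U takes 25 more to reach its cap of 25 ; 105 left.
Tenant H: +75 to 80 (cap) ; 30 left.
Only 30 left; Tenant D takes them to reach 45.
Total = 23×25 + 13×45 + 19×80 + 6×10 = 2740.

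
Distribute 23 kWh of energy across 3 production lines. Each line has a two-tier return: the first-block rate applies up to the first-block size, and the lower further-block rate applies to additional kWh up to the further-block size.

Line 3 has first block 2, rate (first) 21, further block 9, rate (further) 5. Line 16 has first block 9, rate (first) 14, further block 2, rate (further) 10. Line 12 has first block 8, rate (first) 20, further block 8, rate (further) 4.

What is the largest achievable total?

Treat each block as its own option and order by rate: Line 3/first 21 > Line 12/first 20 > Line 16/first 14 > Line 16/second 10 > Line 3/second 5 > Line 12/second 4.
Line 3 first at 21: fill all 2 — 21 left.
Fill Line 12 first block (8 at 20) — 13 left.
Fill Line 16 first block (9 at 14) — 4 left.
Line 16/second (10): +2 — 2 left.
2 remain; put them into Line 3 second at 5.
Total = 21×2 + 20×8 + 14×9 + 10×2 + 5×2 = 358.

358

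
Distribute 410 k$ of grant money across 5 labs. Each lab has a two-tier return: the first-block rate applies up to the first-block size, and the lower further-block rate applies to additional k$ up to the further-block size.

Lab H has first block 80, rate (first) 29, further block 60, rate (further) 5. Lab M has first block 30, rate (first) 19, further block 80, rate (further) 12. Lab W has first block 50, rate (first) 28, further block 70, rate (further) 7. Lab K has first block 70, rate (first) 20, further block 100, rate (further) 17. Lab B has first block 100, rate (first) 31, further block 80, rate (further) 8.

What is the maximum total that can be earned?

Rank every tier by rate: Lab B/tier1 31 > Lab H/tier1 29 > Lab W/tier1 28 > Lab K/tier1 20 > Lab M/tier1 19 > Lab K/tier2 17 > Lab M/tier2 12 > Lab B/tier2 8 > Lab W/tier2 7 > Lab H/tier2 5.
Lab B/tier1 (31): +100 ; 310 left.
Lab H tier1 at 29: fill all 80 ; 230 left.
Fill Lab W tier1 block (50 at 28) ; 180 left.
Fill Lab K tier1 block (70 at 20) ; 110 left.
Fill Lab M tier1 block (30 at 19) ; 80 left.
80 remain; put them into Lab K tier2 at 17.
Total = 31×100 + 29×80 + 28×50 + 20×70 + 19×30 + 17×80 = 10150.

10150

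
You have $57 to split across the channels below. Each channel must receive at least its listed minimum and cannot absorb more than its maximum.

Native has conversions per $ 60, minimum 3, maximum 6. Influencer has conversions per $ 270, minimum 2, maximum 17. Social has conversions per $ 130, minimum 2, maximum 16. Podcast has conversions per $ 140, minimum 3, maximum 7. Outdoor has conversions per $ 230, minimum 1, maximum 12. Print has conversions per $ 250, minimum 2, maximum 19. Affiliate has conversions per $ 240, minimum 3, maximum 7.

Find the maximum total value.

Meeting every minimum uses 3+2+2+3+1+2+3 = 16 $, leaving 41.
Highest conversions per $ first: Influencer 270 > Print 250 > Affiliate 240 > Outdoor 230 > Podcast 140 > Social 130 > Native 60.
Influencer: +15 to 17 (cap) ; 26 left.
Give Print 17 more to hit its cap of 19 ; 9 left.
Affiliate: +4 to 7 (cap) ; 5 left.
Outdoor has room for 11 more but only 5 remain, so it gets 6.
Total = 60×3 + 270×17 + 130×2 + 140×3 + 230×6 + 250×19 + 240×7 = 13260.

13260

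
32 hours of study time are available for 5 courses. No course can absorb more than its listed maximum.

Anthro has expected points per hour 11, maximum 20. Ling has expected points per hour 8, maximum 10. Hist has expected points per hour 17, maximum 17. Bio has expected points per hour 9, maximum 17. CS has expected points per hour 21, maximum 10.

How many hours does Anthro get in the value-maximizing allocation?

5

Highest expected points per hour first: CS 21 > Hist 17 > Anthro 11 > Bio 9 > Ling 8.
CS: +10 to 10 (cap) ; 22 left.
Hist takes 17 to reach its cap of 17 ; 5 left.
Anthro has room for 20 but only 5 remain, so it gets 5.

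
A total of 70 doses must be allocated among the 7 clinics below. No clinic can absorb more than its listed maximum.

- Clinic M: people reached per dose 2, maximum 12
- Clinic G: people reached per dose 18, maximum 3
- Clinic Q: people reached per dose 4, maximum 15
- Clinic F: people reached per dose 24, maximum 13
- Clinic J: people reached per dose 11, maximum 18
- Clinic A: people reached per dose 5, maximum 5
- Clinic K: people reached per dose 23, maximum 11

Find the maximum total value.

912

Highest people reached per dose first: Clinic F 24 > Clinic K 23 > Clinic G 18 > Clinic J 11 > Clinic A 5 > Clinic Q 4 > Clinic M 2.
Clinic F: +13 to 13 (cap) ; 57 left.
Give Clinic K 11 to hit its cap of 11 ; 46 left.
Give Clinic G 3 to hit its cap of 3 ; 43 left.
Give Clinic J 18 to hit its cap of 18 ; 25 left.
Give Clinic A 5 to hit its cap of 5 ; 20 left.
Give Clinic Q 15 to hit its cap of 15 ; 5 left.
Clinic M has room for 12 but only 5 remain, so it gets 5.
Total = 2×5 + 18×3 + 4×15 + 24×13 + 11×18 + 5×5 + 23×11 = 912.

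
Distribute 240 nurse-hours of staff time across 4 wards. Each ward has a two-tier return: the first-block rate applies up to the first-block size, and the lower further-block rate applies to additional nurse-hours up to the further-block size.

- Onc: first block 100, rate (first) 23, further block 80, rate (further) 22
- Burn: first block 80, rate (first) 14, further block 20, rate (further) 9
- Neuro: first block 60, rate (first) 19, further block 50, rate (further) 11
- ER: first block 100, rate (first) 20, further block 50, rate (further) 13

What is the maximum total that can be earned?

Rank every tier by rate: Onc/first 23 > Onc/second 22 > ER/first 20 > Neuro/first 19 > Burn/first 14 > ER/second 13 > Neuro/second 11 > Burn/second 9.
Onc first at 23: fill all 100 — 140 left.
Onc/second (22): +80 — 60 left.
ER first at 20: only 60 left, fill 60.
Total = 23×100 + 22×80 + 20×60 = 5260.

5260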